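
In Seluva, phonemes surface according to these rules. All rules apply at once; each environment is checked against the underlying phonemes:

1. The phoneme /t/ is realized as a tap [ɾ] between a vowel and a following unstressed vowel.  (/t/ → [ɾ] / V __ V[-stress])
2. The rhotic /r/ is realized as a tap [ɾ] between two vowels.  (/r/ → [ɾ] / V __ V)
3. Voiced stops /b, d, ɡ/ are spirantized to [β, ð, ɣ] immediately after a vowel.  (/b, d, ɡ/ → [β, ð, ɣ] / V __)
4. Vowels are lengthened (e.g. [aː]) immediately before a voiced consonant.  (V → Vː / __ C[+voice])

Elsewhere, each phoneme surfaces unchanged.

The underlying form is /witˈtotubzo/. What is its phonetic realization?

[witˈtoɾuːβzo]

/w/ — not in any rule's target class → [w].
/i/ — between /w/ and /t/; rule 4 does not apply here → [i].
/t/ (between /i/ and /t/) fails the environment for rule 1, so it stays [t].
/t/ — between /t/ and /o/; rule 1 does not apply here → [t].
/o/ (between /t/ and /t/) is in the target of rule 4 but the environment (before a voiced consonant) is not met → [o].
/t/ meets the environment for rule 1 (between a vowel and a following unstressed vowel) → [ɾ].
/u/ (between /t/ and /b/): before a voiced consonant, so rule 4 applies → [uː].
/b/ meets the environment for rule 3 (immediately after a vowel) → [β].
/z/ — not in any rule's target class → [z].
/o/ (word-final): rule 4 targets it, but not before a voiced consonant → unchanged [o].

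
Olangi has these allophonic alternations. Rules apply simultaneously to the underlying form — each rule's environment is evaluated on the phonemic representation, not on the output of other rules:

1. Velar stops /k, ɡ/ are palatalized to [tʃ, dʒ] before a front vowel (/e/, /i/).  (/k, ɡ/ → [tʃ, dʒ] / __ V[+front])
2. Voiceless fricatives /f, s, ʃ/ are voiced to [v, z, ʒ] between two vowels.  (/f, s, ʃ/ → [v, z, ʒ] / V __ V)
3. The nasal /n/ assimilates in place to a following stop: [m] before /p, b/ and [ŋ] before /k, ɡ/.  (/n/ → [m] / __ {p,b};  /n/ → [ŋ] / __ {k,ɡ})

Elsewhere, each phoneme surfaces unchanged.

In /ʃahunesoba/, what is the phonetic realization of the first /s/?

/s/ meets the environment for rule 2 (between two vowels) → [z].

[z]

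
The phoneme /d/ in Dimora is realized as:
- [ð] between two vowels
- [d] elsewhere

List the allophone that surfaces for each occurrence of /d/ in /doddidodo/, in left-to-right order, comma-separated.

Occurrence 1 (position 1): no conditioning environment matches → elsewhere allophone [d].
Occurrence 2 (position 3): no conditioning environment matches → elsewhere allophone [d].
Occurrence 3 (position 4): no conditioning environment matches → elsewhere allophone [d].
Occurrence 4 (position 6): between two vowels → [ð].
Occurrence 5 (position 8): between two vowels → [ð].

[d], [d], [d], [ð], [ð]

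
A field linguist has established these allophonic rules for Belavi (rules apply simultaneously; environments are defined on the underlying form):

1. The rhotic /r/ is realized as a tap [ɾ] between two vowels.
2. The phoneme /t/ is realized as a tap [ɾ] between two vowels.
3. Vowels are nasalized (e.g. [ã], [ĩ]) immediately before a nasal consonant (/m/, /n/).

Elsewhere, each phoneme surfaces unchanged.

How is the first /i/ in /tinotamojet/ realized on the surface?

[ĩ]

/i/ (between /t/ and /n/) occurs before a nasal consonant → [ĩ] by rule 3.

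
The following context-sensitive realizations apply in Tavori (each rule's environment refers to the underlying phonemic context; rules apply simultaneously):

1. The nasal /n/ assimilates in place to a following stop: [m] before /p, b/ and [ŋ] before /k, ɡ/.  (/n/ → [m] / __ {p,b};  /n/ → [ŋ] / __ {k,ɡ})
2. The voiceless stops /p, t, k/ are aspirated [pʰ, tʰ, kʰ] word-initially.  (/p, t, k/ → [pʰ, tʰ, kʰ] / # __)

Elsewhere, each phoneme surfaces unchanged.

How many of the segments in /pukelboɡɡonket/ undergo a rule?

2

Segments that undergo a rule: /p/ → [pʰ] (rule 2); /n/ → [ŋ] (rule 1).
All other segments surface unchanged.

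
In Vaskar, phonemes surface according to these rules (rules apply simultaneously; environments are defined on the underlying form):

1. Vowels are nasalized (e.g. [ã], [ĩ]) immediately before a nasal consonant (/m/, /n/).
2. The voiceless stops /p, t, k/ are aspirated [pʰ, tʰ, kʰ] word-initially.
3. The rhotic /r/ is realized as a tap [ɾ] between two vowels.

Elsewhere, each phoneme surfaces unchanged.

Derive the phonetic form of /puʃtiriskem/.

[pʰuʃtiɾiskẽm]

/p/ (word-initial) occurs word-initially → [pʰ] by rule 2.
/u/ (between /p/ and /ʃ/) fails the environment for rule 1, so it stays [u].
/ʃ/ stays [ʃ].
/t/ (between /ʃ/ and /i/) fails the environment for rule 2, so it stays [t].
/i/ (between /t/ and /r/): rule 1 targets it, but not before a nasal consonant → unchanged [i].
/r/ (between /i/ and /i/): between two vowels, so rule 3 applies → [ɾ].
/i/ (between /r/ and /s/) fails the environment for rule 1, so it stays [i].
/s/ (between /i/ and /k/): no rule targets it → [s].
/k/ (between /s/ and /e/) is in the target of rule 2 but the environment (word-initially) is not met → [k].
/e/ (between /k/ and /m/) occurs before a nasal consonant → [ẽ] by rule 1.
/m/ (word-final): no rule targets it → [m].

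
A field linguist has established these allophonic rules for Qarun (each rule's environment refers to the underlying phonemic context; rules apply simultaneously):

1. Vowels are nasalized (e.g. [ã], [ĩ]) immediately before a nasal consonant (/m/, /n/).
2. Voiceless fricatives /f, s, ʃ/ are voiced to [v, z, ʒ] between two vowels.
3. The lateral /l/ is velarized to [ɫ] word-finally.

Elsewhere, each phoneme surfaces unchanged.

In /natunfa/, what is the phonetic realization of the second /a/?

/a/ (word-final) fails the environment for rule 1, so it stays [a].

[a]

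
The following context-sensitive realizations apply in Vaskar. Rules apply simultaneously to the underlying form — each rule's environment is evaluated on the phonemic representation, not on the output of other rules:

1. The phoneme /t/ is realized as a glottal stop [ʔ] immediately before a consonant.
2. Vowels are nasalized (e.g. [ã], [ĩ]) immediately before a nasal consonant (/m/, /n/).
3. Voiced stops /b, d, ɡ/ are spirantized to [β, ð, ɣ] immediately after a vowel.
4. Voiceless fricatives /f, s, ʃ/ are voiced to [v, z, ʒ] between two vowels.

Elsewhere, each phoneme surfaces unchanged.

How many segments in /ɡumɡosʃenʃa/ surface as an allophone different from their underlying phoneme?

Segments that undergo a rule: /u/ → [ũ] (rule 2); /e/ → [ẽ] (rule 2).
All other segments surface unchanged.

2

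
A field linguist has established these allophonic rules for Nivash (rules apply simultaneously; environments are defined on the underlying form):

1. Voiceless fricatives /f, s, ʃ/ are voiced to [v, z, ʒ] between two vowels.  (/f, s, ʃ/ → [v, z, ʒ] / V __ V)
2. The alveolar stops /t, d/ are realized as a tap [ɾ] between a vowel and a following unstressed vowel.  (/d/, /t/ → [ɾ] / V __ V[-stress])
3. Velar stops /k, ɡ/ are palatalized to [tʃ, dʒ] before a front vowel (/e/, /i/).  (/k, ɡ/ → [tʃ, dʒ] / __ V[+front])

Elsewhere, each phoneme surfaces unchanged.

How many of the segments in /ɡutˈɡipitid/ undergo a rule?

2

Segments that undergo a rule: /ɡ/ → [dʒ] (rule 3); /t/ → [ɾ] (rule 2).
All other segments surface unchanged.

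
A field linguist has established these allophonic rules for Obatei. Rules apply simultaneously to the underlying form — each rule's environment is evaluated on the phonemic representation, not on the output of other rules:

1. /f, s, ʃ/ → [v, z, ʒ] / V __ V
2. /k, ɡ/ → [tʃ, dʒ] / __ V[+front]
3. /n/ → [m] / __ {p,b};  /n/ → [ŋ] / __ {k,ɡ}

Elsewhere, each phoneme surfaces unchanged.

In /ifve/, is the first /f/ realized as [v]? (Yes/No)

/f/ (between /i/ and /v/): rule 1 targets it, but not between two vowels → unchanged [f].
The actual realization is [f], not [v].

No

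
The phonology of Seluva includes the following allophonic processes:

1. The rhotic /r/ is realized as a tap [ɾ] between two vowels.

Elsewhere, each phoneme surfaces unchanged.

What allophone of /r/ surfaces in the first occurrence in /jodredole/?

/r/ (between /d/ and /e/): rule 1 targets it, but not between two vowels → unchanged [r].

[r]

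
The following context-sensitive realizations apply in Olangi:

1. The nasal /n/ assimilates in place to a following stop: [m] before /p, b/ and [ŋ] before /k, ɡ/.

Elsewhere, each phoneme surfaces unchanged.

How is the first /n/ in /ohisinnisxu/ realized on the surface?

[n]

/n/ (between /i/ and /n/) is in the target of rule 1 but the environment (before a labial or velar stop) is not met → [n].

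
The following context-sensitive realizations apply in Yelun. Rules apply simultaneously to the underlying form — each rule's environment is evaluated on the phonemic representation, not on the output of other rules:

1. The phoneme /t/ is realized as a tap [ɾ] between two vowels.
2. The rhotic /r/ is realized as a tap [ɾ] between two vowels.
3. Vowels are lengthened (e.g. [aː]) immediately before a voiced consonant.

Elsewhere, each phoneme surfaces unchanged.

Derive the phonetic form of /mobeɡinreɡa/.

[moːbeːɡiːnreːɡa]

/m/ (word-initial): no rule targets it → [m].
/o/ — between /m/ and /b/, before a voiced consonant — surfaces as [oː] (rule 3).
/b/ (between /o/ and /e/) is unaffected → [b].
/e/ meets the environment for rule 3 (before a voiced consonant) → [eː].
/ɡ/ stays [ɡ].
/i/ (between /ɡ/ and /n/): before a voiced consonant, so rule 3 applies → [iː].
/n/ — not in any rule's target class → [n].
/r/ (between /n/ and /e/): rule 2 targets it, but not between two vowels → unchanged [r].
/e/ — between /r/ and /ɡ/, before a voiced consonant — surfaces as [eː] (rule 3).
/ɡ/ — not in any rule's target class → [ɡ].
/a/ (word-final) fails the environment for rule 3, so it stays [a].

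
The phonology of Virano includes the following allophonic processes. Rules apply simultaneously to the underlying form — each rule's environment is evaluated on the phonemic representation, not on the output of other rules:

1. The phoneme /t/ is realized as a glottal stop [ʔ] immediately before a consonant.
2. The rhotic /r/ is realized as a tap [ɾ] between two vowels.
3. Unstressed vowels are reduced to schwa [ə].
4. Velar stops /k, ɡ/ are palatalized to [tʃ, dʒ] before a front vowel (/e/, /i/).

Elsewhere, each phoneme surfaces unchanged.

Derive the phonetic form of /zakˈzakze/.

/z/ — not in any rule's target class → [z].
/a/ (between /z/ and /k/): in an unstressed syllable, so rule 3 applies → [ə].
/k/ (between /a/ and /z/): rule 4 targets it, but not before a front vowel → unchanged [k].
/z/ (between /k/ and /a/) is unaffected → [z].
/a/ — between /z/ and /k/; rule 3 does not apply here → [a].
/k/ (between /a/ and /z/): rule 4 targets it, but not before a front vowel → unchanged [k].
/z/ (between /k/ and /e/): no rule targets it → [z].
Rule 3 applies to /e/ (word-final: in an unstressed syllable) → [ə].

[zəkˈzakzə]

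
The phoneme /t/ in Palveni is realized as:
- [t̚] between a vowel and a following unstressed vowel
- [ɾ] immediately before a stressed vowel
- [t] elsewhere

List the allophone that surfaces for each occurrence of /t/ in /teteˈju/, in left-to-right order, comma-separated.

Occurrence 1 (position 1): no conditioning environment matches → elsewhere allophone [t].
Occurrence 2 (position 3): between a vowel and a following unstressed vowel → [t̚].

[t], [t̚]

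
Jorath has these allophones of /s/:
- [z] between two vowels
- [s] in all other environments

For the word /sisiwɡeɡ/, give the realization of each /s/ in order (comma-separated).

Occurrence 1 (position 1): no conditioning environment matches → elsewhere allophone [s].
Occurrence 2 (position 3): between two vowels → [z].

[s], [z]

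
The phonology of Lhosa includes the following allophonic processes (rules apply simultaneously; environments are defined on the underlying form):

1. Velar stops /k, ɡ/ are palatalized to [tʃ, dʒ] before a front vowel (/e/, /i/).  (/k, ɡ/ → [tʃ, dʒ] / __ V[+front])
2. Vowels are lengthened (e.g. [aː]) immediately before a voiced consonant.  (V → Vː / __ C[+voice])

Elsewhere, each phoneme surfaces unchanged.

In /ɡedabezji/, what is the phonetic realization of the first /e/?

/e/ — between /ɡ/ and /d/, before a voiced consonant — surfaces as [eː] (rule 2).

[eː]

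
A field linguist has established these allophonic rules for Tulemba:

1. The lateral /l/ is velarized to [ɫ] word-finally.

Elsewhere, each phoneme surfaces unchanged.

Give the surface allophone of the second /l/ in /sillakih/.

/l/ (between /l/ and /a/) fails the environment for rule 1, so it stays [l].

[l]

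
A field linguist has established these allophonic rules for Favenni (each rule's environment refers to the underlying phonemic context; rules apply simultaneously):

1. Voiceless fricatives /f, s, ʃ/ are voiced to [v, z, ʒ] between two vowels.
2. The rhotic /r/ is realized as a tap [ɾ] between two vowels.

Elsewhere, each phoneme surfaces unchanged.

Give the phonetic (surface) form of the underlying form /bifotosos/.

[bivotozos]

/b/ — not in any rule's target class → [b].
/i/ (between /b/ and /f/) is unaffected → [i].
Rule 1 applies to /f/ (between /i/ and /o/: between two vowels) → [v].
/o/ (between /f/ and /t/) is unaffected → [o].
/t/ (between /o/ and /o/): no rule targets it → [t].
/o/ (between /t/ and /s/): no rule targets it → [o].
Rule 1 applies to /s/ (between /o/ and /o/: between two vowels) → [z].
/o/ (between /s/ and /s/) is unaffected → [o].
/s/ — word-final; rule 1 does not apply here → [s].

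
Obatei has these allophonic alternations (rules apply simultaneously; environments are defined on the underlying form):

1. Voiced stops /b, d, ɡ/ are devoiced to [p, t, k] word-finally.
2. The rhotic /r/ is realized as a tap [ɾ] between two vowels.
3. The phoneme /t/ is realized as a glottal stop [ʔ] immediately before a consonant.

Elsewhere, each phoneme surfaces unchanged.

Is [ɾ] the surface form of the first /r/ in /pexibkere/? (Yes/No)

/r/ — between /e/ and /e/, between two vowels — surfaces as [ɾ] (rule 2).
The actual realization is [ɾ], which matches [ɾ].

Yes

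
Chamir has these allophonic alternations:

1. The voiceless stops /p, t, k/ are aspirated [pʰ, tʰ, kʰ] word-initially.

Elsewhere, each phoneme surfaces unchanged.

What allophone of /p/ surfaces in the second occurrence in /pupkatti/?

[p]

/p/ (between /u/ and /k/) fails the environment for rule 1, so it stays [p].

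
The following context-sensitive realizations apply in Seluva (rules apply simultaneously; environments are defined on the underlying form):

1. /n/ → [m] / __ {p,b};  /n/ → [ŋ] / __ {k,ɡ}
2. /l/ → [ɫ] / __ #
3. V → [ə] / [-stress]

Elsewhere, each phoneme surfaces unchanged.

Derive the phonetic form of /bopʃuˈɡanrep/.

[bəpʃəˈɡanrəp]

/b/ (word-initial): no rule targets it → [b].
/o/ (between /b/ and /p/): in an unstressed syllable, so rule 3 applies → [ə].
/p/ (between /o/ and /ʃ/): no rule targets it → [p].
/ʃ/ stays [ʃ].
/u/ — between /ʃ/ and /ɡ/, in an unstressed syllable — surfaces as [ə] (rule 3).
/ɡ/ — not in any rule's target class → [ɡ].
/a/ (between /ɡ/ and /n/) fails the environment for rule 3, so it stays [a].
/n/ (between /a/ and /r/) fails the environment for rule 1, so it stays [n].
/r/ — not in any rule's target class → [r].
/e/ (between /r/ and /p/): in an unstressed syllable, so rule 3 applies → [ə].
/p/ stays [p].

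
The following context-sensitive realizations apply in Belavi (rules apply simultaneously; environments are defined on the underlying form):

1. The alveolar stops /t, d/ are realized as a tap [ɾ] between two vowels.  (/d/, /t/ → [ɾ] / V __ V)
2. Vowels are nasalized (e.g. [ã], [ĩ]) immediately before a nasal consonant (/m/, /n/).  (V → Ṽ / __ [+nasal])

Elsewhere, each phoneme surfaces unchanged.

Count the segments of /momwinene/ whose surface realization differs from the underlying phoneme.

Segments that undergo a rule: /o/ → [õ] (rule 2); /i/ → [ĩ] (rule 2); /e/ → [ẽ] (rule 2).
All other segments surface unchanged.

3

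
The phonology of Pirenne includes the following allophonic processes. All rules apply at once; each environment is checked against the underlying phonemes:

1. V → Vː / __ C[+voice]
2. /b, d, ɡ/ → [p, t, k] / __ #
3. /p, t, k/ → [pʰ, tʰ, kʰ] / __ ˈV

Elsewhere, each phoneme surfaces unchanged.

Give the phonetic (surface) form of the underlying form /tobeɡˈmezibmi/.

[toːbeːɡˈmeːziːbmi]

/t/ (word-initial) is in the target of rule 3 but the environment (immediately before a stressed vowel) is not met → [t].
/o/ (between /t/ and /b/): before a voiced consonant, so rule 1 applies → [oː].
/b/ (between /o/ and /e/) is in the target of rule 2 but the environment (word-finally) is not met → [b].
/e/ (between /b/ and /ɡ/): before a voiced consonant, so rule 1 applies → [eː].
/ɡ/ — between /e/ and /m/; rule 2 does not apply here → [ɡ].
/m/ (between /ɡ/ and /e/) is unaffected → [m].
Rule 1 applies to /e/ (between /m/ and /z/: before a voiced consonant) → [eː].
/z/ stays [z].
Rule 1 applies to /i/ (between /z/ and /b/: before a voiced consonant) → [iː].
/b/ (between /i/ and /m/): rule 2 targets it, but not word-finally → unchanged [b].
/m/ — not in any rule's target class → [m].
/i/ (word-final) is in the target of rule 1 but the environment (before a voiced consonant) is not met → [i].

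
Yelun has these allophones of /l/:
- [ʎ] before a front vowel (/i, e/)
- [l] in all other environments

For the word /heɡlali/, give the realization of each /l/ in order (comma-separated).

[l], [ʎ]

Occurrence 1 (position 4): no conditioning environment matches → elsewhere allophone [l].
Occurrence 2 (position 6): before a front vowel (/i, e/) → [ʎ].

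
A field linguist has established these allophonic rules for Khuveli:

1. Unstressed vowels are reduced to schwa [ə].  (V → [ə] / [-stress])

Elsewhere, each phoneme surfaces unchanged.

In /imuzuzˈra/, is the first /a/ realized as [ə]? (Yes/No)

No

/a/ — word-final; rule 1 does not apply here → [a].
The actual realization is [a], not [ə].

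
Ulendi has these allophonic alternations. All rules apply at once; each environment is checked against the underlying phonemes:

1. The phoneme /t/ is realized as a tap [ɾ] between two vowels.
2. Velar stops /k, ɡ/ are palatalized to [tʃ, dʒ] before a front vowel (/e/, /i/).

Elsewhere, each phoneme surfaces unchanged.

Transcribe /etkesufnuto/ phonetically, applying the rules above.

[ettʃesufnuɾo]

/t/ (between /e/ and /k/): rule 1 targets it, but not between two vowels → unchanged [t].
/k/ (between /t/ and /e/) occurs before a front vowel → [tʃ] by rule 2.
/t/ — between /u/ and /o/, between two vowels — surfaces as [ɾ] (rule 1).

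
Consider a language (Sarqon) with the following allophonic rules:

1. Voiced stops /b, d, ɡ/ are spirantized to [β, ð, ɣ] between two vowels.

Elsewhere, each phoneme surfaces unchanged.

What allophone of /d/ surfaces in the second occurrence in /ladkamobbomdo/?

[d]

/d/ — between /m/ and /o/; rule 1 does not apply here → [d].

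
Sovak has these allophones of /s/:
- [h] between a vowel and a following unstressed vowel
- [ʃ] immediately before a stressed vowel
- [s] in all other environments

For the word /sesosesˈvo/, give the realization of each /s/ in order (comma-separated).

Occurrence 1 (position 1): no conditioning environment matches → elsewhere allophone [s].
Occurrence 2 (position 3): between a vowel and a following unstressed vowel → [h].
Occurrence 3 (position 5): between a vowel and a following unstressed vowel → [h].
Occurrence 4 (position 7): no conditioning environment matches → elsewhere allophone [s].

[s], [h], [h], [s]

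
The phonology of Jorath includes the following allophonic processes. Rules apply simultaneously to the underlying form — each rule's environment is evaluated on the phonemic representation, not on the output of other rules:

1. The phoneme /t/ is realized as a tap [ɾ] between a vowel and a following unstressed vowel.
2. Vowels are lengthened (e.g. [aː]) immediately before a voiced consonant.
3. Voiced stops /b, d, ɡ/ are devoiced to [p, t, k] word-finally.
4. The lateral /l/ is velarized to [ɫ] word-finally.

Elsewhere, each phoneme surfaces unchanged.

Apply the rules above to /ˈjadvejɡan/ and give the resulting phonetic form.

Rule 2 applies to /a/ (between /j/ and /d/: before a voiced consonant) → [aː].
/d/ (between /a/ and /v/) is in the target of rule 3 but the environment (word-finally) is not met → [d].
/e/ meets the environment for rule 2 (before a voiced consonant) → [eː].
/ɡ/ (between /j/ and /a/): rule 3 targets it, but not word-finally → unchanged [ɡ].
Rule 2 applies to /a/ (between /ɡ/ and /n/: before a voiced consonant) → [aː].

[ˈjaːdveːjɡaːn]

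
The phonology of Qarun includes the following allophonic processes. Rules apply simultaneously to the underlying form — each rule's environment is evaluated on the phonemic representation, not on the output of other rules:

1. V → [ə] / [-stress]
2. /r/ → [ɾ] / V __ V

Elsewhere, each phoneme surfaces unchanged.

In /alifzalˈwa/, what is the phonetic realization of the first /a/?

/a/ — word-initial, in an unstressed syllable — surfaces as [ə] (rule 1).

[ə]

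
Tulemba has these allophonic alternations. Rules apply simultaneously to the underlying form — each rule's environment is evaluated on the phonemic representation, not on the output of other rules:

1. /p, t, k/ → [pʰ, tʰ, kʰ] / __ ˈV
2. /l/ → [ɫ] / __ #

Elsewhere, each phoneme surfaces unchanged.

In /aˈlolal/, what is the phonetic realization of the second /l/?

/l/ (between /o/ and /a/): rule 2 targets it, but not word-finally → unchanged [l].

[l]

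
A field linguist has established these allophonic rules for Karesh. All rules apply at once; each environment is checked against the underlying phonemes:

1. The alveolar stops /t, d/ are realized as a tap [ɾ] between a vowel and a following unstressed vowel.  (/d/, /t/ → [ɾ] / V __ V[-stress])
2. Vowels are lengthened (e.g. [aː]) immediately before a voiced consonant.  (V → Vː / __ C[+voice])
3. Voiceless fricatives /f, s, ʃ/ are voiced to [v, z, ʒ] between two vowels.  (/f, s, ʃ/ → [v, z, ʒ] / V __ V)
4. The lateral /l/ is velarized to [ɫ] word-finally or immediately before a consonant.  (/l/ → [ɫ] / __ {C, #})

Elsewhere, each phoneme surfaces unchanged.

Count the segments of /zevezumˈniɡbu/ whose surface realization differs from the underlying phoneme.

Segments that undergo a rule: /e/ → [eː] (rule 2); /e/ → [eː] (rule 2); /u/ → [uː] (rule 2); /i/ → [iː] (rule 2).
All other segments surface unchanged.

4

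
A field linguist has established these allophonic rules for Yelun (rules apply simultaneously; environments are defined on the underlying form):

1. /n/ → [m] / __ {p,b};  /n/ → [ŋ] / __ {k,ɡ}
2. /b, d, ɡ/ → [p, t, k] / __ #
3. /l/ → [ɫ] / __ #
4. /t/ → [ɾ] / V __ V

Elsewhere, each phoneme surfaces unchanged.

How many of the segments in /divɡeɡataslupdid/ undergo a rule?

2

Segments that undergo a rule: /t/ → [ɾ] (rule 4); /d/ → [t] (rule 2).
All other segments surface unchanged.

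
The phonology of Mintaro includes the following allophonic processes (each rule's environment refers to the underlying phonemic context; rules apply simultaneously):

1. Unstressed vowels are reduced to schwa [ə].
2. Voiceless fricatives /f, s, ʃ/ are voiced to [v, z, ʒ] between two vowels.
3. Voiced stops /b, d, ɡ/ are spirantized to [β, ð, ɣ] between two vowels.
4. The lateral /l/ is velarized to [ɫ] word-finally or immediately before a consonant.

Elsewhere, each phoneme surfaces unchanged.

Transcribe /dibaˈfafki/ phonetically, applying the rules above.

[dəβəˈvafkə]

/d/ (word-initial): rule 3 targets it, but not between two vowels → unchanged [d].
/i/ (between /d/ and /b/) occurs in an unstressed syllable → [ə] by rule 1.
Rule 3 applies to /b/ (between /i/ and /a/: between two vowels) → [β].
/a/ meets the environment for rule 1 (in an unstressed syllable) → [ə].
/f/ (between /a/ and /a/): between two vowels, so rule 2 applies → [v].
/a/ (between /f/ and /f/) is in the target of rule 1 but the environment (in an unstressed syllable) is not met → [a].
/f/ (between /a/ and /k/) is in the target of rule 2 but the environment (between two vowels) is not met → [f].
/k/ (between /f/ and /i/): no rule targets it → [k].
/i/ meets the environment for rule 1 (in an unstressed syllable) → [ə].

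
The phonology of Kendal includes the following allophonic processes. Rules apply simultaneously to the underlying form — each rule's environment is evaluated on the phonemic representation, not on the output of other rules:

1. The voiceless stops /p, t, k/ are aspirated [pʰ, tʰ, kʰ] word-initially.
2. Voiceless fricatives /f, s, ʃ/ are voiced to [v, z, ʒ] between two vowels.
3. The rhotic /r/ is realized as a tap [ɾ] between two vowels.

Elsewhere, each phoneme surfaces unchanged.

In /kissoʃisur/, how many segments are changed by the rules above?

Segments that undergo a rule: /k/ → [kʰ] (rule 1); /ʃ/ → [ʒ] (rule 2); /s/ → [z] (rule 2).
All other segments surface unchanged.

3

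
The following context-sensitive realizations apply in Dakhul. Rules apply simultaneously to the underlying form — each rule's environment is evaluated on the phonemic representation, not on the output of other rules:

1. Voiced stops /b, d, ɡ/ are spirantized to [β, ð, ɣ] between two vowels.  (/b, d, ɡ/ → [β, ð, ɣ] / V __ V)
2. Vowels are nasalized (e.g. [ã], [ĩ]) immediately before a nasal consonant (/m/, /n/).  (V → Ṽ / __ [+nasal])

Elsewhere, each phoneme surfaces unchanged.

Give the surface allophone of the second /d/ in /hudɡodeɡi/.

[ð]

Rule 1 applies to /d/ (between /o/ and /e/: between two vowels) → [ð].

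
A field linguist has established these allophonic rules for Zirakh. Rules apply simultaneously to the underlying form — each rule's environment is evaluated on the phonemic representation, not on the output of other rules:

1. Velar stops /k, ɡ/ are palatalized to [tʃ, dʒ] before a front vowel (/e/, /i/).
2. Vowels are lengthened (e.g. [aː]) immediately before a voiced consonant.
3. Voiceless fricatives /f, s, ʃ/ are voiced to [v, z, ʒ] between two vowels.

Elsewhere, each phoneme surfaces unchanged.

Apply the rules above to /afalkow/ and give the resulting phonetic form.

/a/ (word-initial): rule 2 targets it, but not before a voiced consonant → unchanged [a].
Rule 3 applies to /f/ (between /a/ and /a/: between two vowels) → [v].
/a/ (between /f/ and /l/) occurs before a voiced consonant → [aː] by rule 2.
/k/ (between /l/ and /o/): rule 1 targets it, but not before a front vowel → unchanged [k].
Rule 2 applies to /o/ (between /k/ and /w/: before a voiced consonant) → [oː].

[avaːlkoːw]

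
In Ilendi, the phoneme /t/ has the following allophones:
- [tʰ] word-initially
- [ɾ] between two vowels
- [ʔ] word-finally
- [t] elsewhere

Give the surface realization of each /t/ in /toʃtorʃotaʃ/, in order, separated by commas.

[tʰ], [t], [ɾ]

Occurrence 1 (position 1): word-initially → [tʰ].
Occurrence 2 (position 4): no conditioning environment matches → elsewhere allophone [t].
Occurrence 3 (position 9): between two vowels → [ɾ].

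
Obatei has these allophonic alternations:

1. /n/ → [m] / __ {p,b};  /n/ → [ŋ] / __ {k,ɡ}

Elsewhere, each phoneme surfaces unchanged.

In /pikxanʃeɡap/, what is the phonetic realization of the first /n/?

[n]

/n/ (between /a/ and /ʃ/) is in the target of rule 1 but the environment (before a labial or velar stop) is not met → [n].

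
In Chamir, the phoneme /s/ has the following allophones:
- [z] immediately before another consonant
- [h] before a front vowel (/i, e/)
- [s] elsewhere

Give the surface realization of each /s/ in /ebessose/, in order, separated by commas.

Occurrence 1 (position 4): immediately before another consonant → [z].
Occurrence 2 (position 5): no conditioning environment matches → elsewhere allophone [s].
Occurrence 3 (position 7): before a front vowel (/i, e/) → [h].

[z], [s], [h]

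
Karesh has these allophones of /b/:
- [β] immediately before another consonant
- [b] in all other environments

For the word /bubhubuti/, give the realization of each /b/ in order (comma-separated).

Occurrence 1 (position 1): no conditioning environment matches → elsewhere allophone [b].
Occurrence 2 (position 3): immediately before another consonant → [β].
Occurrence 3 (position 6): no conditioning environment matches → elsewhere allophone [b].

[b], [β], [b]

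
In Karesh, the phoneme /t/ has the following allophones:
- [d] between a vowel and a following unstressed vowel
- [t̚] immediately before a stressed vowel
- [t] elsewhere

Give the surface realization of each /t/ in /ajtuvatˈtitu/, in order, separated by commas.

Occurrence 1 (position 3): no conditioning environment matches → elsewhere allophone [t].
Occurrence 2 (position 7): no conditioning environment matches → elsewhere allophone [t].
Occurrence 3 (position 8): immediately before a stressed vowel → [t̚].
Occurrence 4 (position 10): between a vowel and a following unstressed vowel → [d].

[t], [t], [t̚], [d]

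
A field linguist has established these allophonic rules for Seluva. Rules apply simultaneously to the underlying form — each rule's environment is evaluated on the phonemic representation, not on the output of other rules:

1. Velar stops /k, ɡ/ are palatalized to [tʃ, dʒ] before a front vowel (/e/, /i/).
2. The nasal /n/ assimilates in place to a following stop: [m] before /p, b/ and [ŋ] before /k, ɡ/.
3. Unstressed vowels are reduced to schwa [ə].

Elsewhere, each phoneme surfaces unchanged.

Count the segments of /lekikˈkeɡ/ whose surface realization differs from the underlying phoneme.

4

Segments that undergo a rule: /e/ → [ə] (rule 3); /k/ → [tʃ] (rule 1); /i/ → [ə] (rule 3); /k/ → [tʃ] (rule 1).
All other segments surface unchanged.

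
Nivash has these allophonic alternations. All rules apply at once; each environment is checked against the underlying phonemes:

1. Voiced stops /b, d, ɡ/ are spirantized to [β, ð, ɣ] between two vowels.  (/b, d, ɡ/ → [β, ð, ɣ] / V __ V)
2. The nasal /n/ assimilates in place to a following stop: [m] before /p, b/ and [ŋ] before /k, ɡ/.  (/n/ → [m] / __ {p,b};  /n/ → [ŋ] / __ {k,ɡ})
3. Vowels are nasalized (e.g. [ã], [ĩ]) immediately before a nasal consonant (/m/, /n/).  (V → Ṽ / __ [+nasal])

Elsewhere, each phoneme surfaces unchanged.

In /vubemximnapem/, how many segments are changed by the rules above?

Segments that undergo a rule: /b/ → [β] (rule 1); /e/ → [ẽ] (rule 3); /i/ → [ĩ] (rule 3); /e/ → [ẽ] (rule 3).
All other segments surface unchanged.

4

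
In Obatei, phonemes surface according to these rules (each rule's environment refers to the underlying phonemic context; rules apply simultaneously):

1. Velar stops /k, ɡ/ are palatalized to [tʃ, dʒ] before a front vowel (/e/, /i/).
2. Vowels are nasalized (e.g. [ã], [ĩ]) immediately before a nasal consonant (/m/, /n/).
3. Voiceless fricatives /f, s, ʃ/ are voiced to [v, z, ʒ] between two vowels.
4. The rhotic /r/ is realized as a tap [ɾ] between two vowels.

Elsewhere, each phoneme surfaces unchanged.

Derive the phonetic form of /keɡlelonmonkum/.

[tʃeɡlelõnmõnkũm]

/k/ (word-initial) occurs before a front vowel → [tʃ] by rule 1.
/e/ (between /k/ and /ɡ/): rule 2 targets it, but not before a nasal consonant → unchanged [e].
/ɡ/ — between /e/ and /l/; rule 1 does not apply here → [ɡ].
/e/ (between /l/ and /l/) fails the environment for rule 2, so it stays [e].
/o/ — between /l/ and /n/, before a nasal consonant — surfaces as [õ] (rule 2).
/o/ (between /m/ and /n/) occurs before a nasal consonant → [õ] by rule 2.
/k/ — between /n/ and /u/; rule 1 does not apply here → [k].
/u/ (between /k/ and /m/) occurs before a nasal consonant → [ũ] by rule 2.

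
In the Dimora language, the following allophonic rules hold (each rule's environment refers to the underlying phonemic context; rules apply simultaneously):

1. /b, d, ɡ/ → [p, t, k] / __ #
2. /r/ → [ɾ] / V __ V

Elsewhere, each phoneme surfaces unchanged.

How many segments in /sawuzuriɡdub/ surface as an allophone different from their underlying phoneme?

2

Segments that undergo a rule: /r/ → [ɾ] (rule 2); /b/ → [p] (rule 1).
All other segments surface unchanged.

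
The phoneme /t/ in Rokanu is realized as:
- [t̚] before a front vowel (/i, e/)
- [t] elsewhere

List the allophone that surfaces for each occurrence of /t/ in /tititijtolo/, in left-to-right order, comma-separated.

Occurrence 1 (position 1): before a front vowel (/i, e/) → [t̚].
Occurrence 2 (position 3): before a front vowel (/i, e/) → [t̚].
Occurrence 3 (position 5): before a front vowel (/i, e/) → [t̚].
Occurrence 4 (position 8): no conditioning environment matches → elsewhere allophone [t].

[t̚], [t̚], [t̚], [t]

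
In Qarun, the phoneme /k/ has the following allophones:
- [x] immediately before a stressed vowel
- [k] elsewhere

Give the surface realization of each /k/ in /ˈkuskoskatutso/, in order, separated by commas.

[x], [k], [k]

Occurrence 1 (position 1): immediately before a stressed vowel → [x].
Occurrence 2 (position 4): no conditioning environment matches → elsewhere allophone [k].
Occurrence 3 (position 7): no conditioning environment matches → elsewhere allophone [k].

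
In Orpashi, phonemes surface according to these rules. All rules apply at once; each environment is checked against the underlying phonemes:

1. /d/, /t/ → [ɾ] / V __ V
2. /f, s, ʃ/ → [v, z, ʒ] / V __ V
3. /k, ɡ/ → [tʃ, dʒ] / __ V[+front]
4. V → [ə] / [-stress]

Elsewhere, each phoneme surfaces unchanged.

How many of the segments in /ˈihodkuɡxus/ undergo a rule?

Segments that undergo a rule: /o/ → [ə] (rule 4); /u/ → [ə] (rule 4); /u/ → [ə] (rule 4).
All other segments surface unchanged.

3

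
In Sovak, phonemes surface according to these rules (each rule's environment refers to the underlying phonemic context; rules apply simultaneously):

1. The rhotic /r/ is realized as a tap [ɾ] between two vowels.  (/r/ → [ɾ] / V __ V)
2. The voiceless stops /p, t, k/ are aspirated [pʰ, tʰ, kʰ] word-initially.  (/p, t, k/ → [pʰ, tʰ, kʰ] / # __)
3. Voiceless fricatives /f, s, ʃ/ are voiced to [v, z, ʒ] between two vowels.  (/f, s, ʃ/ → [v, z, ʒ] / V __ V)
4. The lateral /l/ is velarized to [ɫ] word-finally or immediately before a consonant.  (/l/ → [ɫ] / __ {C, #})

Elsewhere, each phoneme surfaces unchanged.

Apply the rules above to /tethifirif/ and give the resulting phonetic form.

/t/ — word-initial, word-initially — surfaces as [tʰ] (rule 2).
/e/ (between /t/ and /t/): no rule targets it → [e].
/t/ — between /e/ and /h/; rule 2 does not apply here → [t].
/h/ — not in any rule's target class → [h].
/i/ — not in any rule's target class → [i].
/f/ (between /i/ and /i/) occurs between two vowels → [v] by rule 3.
/i/ (between /f/ and /r/): no rule targets it → [i].
Rule 1 applies to /r/ (between /i/ and /i/: between two vowels) → [ɾ].
/i/ (between /r/ and /f/): no rule targets it → [i].
/f/ (word-final): rule 3 targets it, but not between two vowels → unchanged [f].

[tʰethiviɾif]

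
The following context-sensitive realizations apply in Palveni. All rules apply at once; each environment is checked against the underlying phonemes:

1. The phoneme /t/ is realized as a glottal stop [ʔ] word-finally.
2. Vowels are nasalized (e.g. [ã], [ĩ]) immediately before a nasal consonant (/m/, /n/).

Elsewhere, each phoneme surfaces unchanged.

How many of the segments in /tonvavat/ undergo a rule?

2

Segments that undergo a rule: /o/ → [õ] (rule 2); /t/ → [ʔ] (rule 1).
All other segments surface unchanged.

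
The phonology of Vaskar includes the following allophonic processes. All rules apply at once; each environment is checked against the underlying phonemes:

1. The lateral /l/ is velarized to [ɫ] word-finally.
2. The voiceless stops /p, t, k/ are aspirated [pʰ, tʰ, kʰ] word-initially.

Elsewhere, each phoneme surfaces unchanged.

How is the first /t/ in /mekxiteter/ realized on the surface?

[t]

/t/ (between /i/ and /e/) fails the environment for rule 2, so it stays [t].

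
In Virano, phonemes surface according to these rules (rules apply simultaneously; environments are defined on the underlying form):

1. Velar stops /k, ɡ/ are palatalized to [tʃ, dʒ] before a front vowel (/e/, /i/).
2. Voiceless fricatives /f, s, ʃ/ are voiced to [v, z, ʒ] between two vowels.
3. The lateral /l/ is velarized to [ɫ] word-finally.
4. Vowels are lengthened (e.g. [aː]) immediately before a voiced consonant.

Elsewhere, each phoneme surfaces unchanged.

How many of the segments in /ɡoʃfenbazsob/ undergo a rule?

3

Segments that undergo a rule: /e/ → [eː] (rule 4); /a/ → [aː] (rule 4); /o/ → [oː] (rule 4).
All other segments surface unchanged.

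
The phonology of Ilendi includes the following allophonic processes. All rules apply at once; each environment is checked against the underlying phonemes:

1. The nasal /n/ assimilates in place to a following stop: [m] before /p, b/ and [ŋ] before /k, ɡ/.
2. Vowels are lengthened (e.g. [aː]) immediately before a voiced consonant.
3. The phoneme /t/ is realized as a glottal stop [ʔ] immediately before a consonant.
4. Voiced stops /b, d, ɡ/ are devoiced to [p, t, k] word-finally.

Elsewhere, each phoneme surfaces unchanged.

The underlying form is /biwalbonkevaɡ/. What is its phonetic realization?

[biːwaːlboːŋkeːvaːk]

/b/ (word-initial) is in the target of rule 4 but the environment (word-finally) is not met → [b].
/i/ — between /b/ and /w/, before a voiced consonant — surfaces as [iː] (rule 2).
/w/ stays [w].
/a/ meets the environment for rule 2 (before a voiced consonant) → [aː].
/l/ (between /a/ and /b/): no rule targets it → [l].
/b/ — between /l/ and /o/; rule 4 does not apply here → [b].
/o/ meets the environment for rule 2 (before a voiced consonant) → [oː].
/n/ — between /o/ and /k/, before a labial or velar stop — surfaces as [ŋ] (rule 1).
/k/ (between /n/ and /e/) is unaffected → [k].
/e/ (between /k/ and /v/) occurs before a voiced consonant → [eː] by rule 2.
/v/ (between /e/ and /a/) is unaffected → [v].
/a/ meets the environment for rule 2 (before a voiced consonant) → [aː].
/ɡ/ (word-final) occurs word-finally → [k] by rule 4.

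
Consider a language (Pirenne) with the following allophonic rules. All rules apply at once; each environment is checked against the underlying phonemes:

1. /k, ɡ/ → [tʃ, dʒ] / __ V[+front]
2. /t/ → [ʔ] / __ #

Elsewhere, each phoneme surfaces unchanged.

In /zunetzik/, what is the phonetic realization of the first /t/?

/t/ — between /e/ and /z/; rule 2 does not apply here → [t].

[t]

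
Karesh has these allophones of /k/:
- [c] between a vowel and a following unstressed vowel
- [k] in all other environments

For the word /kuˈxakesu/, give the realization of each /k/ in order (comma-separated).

[k], [c]

Occurrence 1 (position 1): no conditioning environment matches → elsewhere allophone [k].
Occurrence 2 (position 5): between a vowel and a following unstressed vowel → [c].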